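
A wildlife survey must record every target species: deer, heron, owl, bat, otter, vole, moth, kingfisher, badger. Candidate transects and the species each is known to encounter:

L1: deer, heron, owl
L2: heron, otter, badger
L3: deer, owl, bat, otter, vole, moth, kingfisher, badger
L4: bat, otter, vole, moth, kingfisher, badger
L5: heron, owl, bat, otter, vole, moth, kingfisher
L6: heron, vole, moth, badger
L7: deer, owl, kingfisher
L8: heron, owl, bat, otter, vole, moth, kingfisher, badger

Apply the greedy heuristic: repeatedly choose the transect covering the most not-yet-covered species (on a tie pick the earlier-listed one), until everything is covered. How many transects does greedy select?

Pick 1: L3 covers 8 new species (deer, owl, bat, otter, vole, moth, kingfisher, badger).
Pick 2: L1 covers 1 new species (heron).
Greedy uses 2 transects.

2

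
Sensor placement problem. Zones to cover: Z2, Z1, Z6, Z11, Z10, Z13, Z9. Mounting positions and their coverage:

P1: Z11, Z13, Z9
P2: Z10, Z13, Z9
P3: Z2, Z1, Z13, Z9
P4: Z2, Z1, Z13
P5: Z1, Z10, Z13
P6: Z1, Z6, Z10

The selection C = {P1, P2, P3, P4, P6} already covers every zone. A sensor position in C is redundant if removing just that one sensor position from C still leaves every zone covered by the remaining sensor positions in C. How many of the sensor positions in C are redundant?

Drop P1: Z11 uncovered — not redundant.
Drop P2: the rest still cover every zone — redundant.
Drop P3: the rest still cover every zone — redundant.
Drop P4: the rest still cover every zone — redundant.
Drop P6: Z6 uncovered — not redundant.
3 redundant: P2, P3, P4.

3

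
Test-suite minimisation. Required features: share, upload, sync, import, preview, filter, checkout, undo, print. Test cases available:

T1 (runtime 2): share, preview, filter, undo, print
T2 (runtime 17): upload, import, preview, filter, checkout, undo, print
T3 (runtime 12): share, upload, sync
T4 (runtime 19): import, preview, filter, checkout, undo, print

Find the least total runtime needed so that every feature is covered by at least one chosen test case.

29

T2, T3 cover every feature at runtime 17 + 12 = 29.
Any cover uses at least 2 test cases; among all covering selections none totals below 29.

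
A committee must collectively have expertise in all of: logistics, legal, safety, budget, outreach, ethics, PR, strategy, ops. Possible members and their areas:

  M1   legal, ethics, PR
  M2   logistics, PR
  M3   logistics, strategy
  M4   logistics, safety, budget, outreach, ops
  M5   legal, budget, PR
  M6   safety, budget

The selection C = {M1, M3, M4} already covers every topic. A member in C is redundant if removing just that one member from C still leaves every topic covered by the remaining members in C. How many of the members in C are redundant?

Drop M1: legal, ethics, PR uncovered — not redundant.
Drop M3: strategy uncovered — not redundant.
Drop M4: safety, budget, outreach, ops uncovered — not redundant.
None of the members in C is redundant.

0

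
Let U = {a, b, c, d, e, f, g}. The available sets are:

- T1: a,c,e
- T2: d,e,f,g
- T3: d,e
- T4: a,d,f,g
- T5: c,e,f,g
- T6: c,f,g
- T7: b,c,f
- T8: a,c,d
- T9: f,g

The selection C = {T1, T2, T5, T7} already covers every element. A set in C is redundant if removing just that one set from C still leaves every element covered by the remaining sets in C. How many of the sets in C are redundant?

Drop T1: a uncovered — not redundant.
Drop T2: d uncovered — not redundant.
Drop T5: the rest still cover every element — redundant.
Drop T7: b uncovered — not redundant.
1 redundant: T5.

1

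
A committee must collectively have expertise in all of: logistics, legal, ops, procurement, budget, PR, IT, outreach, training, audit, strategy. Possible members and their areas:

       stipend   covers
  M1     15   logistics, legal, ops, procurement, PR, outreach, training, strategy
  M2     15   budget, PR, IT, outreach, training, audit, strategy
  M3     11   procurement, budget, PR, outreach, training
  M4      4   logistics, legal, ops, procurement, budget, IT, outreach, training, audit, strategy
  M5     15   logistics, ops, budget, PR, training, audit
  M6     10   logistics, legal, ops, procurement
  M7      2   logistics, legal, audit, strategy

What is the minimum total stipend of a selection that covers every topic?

15

M3, M4 cover every topic at stipend 11 + 4 = 15.
Any cover uses at least 2 members; among all covering selections none totals below 15.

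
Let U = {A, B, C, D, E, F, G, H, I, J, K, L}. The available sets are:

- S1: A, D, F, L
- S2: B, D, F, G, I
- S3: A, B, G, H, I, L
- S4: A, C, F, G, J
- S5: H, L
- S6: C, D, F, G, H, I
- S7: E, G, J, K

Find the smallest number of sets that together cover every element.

3

S3, S6, S7 together cover {A, B, C, D, E, F, G, H, I, J, K, L} — every element.
No 2 of the 7 sets cover everything (all 21 pairs fall short), so 3 is minimum.
Greedy (largest uncovered first) would take S3, S4, S7, S1 — 4 sets — but 3 suffice.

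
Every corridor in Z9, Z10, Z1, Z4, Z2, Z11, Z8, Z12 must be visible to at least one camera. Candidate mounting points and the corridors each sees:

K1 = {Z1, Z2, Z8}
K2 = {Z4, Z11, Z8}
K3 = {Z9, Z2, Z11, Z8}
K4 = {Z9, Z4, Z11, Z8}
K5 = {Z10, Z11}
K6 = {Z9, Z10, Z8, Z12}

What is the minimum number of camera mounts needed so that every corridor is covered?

K1, K2, K6 together cover {Z9, Z10, Z1, Z4, Z2, Z11, Z8, Z12} — every corridor.
No 2 of the 6 camera mounts cover everything (all 15 pairs fall short), so 3 is minimum.
Greedy (largest uncovered first) would take K3, K6, K1, K2 — 4 camera mounts — but 3 suffice.

3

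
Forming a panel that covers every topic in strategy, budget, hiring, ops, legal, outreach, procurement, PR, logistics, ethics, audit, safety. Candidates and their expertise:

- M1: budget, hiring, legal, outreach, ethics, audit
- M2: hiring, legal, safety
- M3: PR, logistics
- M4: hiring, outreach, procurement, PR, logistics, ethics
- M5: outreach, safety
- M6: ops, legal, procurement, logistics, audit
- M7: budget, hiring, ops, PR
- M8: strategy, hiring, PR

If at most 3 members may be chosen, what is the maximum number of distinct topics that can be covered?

Choosing M1, M6, M8 covers {strategy, budget, hiring, ops, legal, outreach, procurement, PR, logistics, ethics, audit} — 11 topics.
No choice of 3 members does better; here safety is left uncovered.

11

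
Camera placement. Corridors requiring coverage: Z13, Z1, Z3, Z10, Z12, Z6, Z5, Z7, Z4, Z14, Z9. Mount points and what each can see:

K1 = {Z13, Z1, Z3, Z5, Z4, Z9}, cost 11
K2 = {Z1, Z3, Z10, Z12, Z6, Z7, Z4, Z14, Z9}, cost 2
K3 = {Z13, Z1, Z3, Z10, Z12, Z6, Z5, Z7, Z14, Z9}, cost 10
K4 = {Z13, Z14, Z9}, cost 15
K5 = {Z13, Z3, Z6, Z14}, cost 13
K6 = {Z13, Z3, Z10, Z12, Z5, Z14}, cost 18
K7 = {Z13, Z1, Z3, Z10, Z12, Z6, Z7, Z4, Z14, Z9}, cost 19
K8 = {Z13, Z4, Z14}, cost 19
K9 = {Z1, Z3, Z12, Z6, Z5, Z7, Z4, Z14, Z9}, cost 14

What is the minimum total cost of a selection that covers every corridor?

12

K2, K3 cover every corridor at cost 2 + 10 = 12.
Any cover uses at least 2 camera mounts; among all covering selections none totals below 12.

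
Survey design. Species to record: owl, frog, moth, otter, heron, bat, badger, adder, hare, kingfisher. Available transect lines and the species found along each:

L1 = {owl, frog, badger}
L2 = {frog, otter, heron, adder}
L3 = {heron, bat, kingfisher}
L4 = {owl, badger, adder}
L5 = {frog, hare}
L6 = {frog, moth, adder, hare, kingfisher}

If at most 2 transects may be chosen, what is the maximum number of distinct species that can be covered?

Choosing L1, L6 covers {owl, frog, moth, badger, adder, hare, kingfisher} — 7 species.
No choice of 2 transects does better; here otter, heron, bat are left uncovered.

7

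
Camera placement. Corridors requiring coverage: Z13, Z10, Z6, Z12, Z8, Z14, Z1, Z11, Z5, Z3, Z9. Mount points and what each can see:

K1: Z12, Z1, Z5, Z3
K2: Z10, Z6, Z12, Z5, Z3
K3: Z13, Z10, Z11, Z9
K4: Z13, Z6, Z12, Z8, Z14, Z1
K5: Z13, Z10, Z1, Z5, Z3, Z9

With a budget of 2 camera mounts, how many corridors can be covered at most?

10

Choosing K4, K5 covers {Z13, Z10, Z6, Z12, Z8, Z14, Z1, Z5, Z3, Z9} — 10 corridors.
No choice of 2 camera mounts does better; here Z11 is left uncovered.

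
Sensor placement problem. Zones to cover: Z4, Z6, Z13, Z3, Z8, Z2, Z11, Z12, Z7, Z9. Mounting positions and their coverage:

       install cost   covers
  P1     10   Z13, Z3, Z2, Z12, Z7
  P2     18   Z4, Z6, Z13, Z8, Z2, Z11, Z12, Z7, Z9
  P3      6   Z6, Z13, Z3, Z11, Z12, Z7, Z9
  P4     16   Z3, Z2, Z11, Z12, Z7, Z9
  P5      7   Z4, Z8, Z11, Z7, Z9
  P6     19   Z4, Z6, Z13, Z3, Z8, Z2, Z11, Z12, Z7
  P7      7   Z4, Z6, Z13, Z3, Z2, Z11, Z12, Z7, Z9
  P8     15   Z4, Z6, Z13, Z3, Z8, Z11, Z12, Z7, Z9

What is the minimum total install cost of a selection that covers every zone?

14

P5, P7 cover every zone at install cost 7 + 7 = 14.
Any cover uses at least 2 sensor positions; among all covering selections none totals below 14.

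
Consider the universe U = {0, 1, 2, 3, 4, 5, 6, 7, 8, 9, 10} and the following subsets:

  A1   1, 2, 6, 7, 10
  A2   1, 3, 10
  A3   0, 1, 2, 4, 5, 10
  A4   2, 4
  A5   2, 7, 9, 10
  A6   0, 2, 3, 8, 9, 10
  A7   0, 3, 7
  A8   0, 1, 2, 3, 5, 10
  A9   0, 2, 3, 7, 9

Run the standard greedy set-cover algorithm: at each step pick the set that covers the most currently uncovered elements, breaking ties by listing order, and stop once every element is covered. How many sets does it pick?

Pick 1: A3 covers 6 new elements (0, 1, 2, 4, 5, 10).
Pick 2: A6 covers 3 new elements (3, 8, 9).
Pick 3: A1 covers 2 new elements (6, 7).
Greedy uses 3 sets.

3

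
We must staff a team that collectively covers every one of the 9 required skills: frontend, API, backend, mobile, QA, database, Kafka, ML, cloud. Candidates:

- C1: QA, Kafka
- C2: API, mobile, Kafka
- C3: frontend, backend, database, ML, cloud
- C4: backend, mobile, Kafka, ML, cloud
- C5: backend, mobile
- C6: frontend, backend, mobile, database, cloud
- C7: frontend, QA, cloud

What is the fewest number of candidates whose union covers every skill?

3

C1, C2, C3 together cover {frontend, API, backend, mobile, QA, database, Kafka, ML, cloud} — every skill.
No 2 of the 7 candidates cover everything (all 21 pairs fall short), so 3 is minimum.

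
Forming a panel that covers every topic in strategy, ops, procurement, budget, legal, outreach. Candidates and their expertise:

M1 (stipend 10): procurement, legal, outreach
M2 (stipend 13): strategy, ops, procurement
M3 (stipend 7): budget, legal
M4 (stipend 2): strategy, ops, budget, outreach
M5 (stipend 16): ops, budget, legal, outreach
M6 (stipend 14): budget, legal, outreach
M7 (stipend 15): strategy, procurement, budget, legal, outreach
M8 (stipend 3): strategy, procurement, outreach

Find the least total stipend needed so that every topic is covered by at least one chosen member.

12

M1, M4 cover every topic at stipend 10 + 2 = 12.
Any cover uses at least 2 members; among all covering selections none totals below 12.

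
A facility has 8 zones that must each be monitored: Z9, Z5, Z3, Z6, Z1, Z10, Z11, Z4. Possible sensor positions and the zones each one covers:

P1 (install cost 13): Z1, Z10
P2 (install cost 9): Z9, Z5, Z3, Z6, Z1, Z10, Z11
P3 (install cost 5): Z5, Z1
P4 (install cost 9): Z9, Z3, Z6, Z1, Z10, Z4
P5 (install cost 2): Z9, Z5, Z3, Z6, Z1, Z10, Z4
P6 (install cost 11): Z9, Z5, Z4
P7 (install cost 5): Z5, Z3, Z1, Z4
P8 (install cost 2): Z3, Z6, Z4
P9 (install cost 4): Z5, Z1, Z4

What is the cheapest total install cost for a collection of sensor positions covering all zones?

P2, P5 cover every zone at install cost 9 + 2 = 11.
Any cover uses at least 2 sensor positions; among all covering selections none totals below 11.

11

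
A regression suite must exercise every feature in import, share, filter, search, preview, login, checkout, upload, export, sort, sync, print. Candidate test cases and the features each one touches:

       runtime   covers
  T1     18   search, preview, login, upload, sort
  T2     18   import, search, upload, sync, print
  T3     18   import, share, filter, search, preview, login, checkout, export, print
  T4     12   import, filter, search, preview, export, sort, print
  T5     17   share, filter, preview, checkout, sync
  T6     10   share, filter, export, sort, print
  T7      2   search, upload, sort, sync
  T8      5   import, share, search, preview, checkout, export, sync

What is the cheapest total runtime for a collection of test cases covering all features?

T3, T7 cover every feature at runtime 18 + 2 = 20.
Any cover uses at least 2 test cases; among all covering selections none totals below 20.
Greedy by coverage-per-runtime would pick T7, T8, T6, T1 for 35 — worse than the optimum 20.

20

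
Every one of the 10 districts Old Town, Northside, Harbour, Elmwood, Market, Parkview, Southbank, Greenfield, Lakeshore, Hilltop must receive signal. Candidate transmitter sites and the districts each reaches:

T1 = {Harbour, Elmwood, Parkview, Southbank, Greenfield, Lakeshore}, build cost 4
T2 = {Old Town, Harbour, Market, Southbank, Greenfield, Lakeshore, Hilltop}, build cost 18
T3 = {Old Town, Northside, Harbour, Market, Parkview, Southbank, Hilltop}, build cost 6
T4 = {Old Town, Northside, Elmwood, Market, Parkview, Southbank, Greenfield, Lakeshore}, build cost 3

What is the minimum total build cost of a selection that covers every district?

9

T3, T4 cover every district at build cost 6 + 3 = 9.
Any cover uses at least 2 transmitter sites; among all covering selections none totals below 9.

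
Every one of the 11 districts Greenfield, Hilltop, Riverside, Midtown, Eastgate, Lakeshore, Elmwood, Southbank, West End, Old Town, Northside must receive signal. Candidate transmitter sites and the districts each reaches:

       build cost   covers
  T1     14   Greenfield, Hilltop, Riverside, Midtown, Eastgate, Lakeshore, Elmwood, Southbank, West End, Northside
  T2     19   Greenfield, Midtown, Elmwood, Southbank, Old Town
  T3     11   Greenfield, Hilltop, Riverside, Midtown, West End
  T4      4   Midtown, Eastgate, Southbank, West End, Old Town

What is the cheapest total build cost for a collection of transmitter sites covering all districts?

T1, T4 cover every district at build cost 14 + 4 = 18.
Any cover uses at least 2 transmitter sites; among all covering selections none totals below 18.

18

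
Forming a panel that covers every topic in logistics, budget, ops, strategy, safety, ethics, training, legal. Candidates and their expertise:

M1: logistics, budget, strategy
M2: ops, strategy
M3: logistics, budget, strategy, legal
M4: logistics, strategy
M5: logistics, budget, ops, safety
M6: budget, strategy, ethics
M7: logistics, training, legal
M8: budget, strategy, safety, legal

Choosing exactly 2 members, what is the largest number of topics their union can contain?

6

Choosing M3, M5 covers {logistics, budget, ops, strategy, safety, legal} — 6 topics.
No choice of 2 members does better; here ethics, training are left uncovered.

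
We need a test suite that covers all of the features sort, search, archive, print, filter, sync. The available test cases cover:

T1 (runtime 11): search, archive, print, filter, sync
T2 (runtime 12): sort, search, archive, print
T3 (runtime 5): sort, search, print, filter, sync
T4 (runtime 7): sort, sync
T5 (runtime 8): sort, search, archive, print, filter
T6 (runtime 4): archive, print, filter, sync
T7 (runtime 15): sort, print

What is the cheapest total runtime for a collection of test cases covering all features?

9

T3, T6 cover every feature at runtime 5 + 4 = 9.
Any cover uses at least 2 test cases; among all covering selections none totals below 9.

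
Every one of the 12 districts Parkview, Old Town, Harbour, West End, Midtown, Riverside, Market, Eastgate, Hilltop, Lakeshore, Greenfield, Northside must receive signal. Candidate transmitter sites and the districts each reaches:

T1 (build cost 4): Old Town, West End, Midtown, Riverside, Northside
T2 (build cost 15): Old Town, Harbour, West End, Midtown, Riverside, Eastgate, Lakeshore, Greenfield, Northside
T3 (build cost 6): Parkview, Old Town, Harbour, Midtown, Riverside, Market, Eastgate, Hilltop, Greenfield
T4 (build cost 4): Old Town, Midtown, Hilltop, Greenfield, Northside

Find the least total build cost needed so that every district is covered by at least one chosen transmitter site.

T2, T3 cover every district at build cost 15 + 6 = 21.
Any cover uses at least 2 transmitter sites; among all covering selections none totals below 21.

21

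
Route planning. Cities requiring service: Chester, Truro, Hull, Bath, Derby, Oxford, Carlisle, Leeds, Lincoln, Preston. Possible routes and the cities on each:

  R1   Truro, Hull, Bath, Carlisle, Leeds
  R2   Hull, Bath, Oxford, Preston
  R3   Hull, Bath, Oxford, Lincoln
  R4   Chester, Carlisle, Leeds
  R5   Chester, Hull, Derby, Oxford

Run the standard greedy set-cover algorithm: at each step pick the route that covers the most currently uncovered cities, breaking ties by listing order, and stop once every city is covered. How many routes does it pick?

4

Pick 1: R1 covers 5 new cities (Truro, Hull, Bath, Carlisle, Leeds).
Pick 2: R5 covers 3 new cities (Chester, Derby, Oxford).
Pick 3: R2 covers 1 new cities (Preston).
Pick 4: R3 covers 1 new cities (Lincoln).
Greedy uses 4 routes.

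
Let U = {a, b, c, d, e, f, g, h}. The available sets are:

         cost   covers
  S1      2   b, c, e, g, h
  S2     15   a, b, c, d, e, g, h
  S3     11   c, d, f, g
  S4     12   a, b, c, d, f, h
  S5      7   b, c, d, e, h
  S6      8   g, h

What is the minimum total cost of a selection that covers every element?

14

S1, S4 cover every element at cost 2 + 12 = 14.
Any cover uses at least 2 sets; among all covering selections none totals below 14.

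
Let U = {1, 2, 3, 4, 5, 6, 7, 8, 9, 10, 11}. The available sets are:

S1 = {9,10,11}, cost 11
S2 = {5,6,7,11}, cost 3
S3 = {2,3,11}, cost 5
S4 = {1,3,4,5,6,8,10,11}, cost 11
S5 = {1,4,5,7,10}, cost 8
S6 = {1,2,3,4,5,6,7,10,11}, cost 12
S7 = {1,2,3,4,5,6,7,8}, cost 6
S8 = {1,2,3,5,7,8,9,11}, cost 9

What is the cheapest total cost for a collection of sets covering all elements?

17

S1, S7 cover every element at cost 11 + 6 = 17.
Any cover uses at least 2 sets; among all covering selections none totals below 17.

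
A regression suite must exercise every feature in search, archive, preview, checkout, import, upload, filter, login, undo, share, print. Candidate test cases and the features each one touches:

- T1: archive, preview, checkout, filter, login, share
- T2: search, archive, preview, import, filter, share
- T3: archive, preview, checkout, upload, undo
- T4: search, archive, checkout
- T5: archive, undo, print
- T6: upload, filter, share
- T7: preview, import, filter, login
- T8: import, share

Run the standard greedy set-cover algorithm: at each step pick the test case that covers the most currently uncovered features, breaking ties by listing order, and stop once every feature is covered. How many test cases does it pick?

4

Pick 1: T1 covers 6 new features (archive, preview, checkout, filter, login, share).
Pick 2: T2 covers 2 new features (search, import).
Pick 3: T3 covers 2 new features (upload, undo).
Pick 4: T5 covers 1 new features (print).
Greedy uses 4 test cases.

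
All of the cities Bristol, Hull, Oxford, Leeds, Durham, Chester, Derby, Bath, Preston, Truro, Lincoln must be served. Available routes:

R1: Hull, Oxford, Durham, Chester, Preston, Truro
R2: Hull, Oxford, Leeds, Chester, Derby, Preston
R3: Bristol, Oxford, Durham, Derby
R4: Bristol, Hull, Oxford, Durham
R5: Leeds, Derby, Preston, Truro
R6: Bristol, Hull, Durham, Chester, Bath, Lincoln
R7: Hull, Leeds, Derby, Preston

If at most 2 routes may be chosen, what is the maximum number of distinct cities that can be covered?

Choosing R2, R6 covers {Bristol, Hull, Oxford, Leeds, Durham, Chester, Derby, Bath, Preston, Lincoln} — 10 cities.
No choice of 2 routes does better; here Truro is left uncovered.

10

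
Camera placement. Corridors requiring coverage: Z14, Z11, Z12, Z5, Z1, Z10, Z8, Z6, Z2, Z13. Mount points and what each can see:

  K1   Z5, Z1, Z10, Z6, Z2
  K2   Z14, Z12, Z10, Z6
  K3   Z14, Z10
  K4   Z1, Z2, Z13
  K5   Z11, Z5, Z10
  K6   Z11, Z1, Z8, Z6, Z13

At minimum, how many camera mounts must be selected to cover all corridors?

K1, K2, K6 together cover {Z14, Z11, Z12, Z5, Z1, Z10, Z8, Z6, Z2, Z13} — every corridor.
No 2 of the 6 camera mounts cover everything (all 15 pairs fall short), so 3 is minimum.

3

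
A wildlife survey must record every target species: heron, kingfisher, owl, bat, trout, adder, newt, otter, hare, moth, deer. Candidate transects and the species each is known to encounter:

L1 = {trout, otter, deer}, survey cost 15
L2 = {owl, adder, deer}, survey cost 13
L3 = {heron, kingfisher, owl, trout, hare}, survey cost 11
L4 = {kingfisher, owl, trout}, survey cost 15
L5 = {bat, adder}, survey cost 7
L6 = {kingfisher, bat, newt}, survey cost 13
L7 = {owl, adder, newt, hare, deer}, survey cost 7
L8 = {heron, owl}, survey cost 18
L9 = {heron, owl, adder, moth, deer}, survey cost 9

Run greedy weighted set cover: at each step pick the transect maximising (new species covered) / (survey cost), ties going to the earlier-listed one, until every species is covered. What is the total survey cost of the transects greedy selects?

Pick 1: L7 adds 5 new (owl, adder, newt, hare, deer) at survey cost 7 (ratio 5/7).
Pick 2: L3 adds 3 new (heron, kingfisher, trout) at survey cost 11 (ratio 3/11).
Pick 3: L5 adds 1 new (bat) at survey cost 7 (ratio 1/7).
Pick 4: L9 adds 1 new (moth) at survey cost 9 (ratio 1/9).
Pick 5: L1 adds 1 new (otter) at survey cost 15 (ratio 1/15).
Greedy total survey cost: 7 + 11 + 7 + 9 + 15 = 49. (The true optimum is 44, so greedy overshoots here.)

49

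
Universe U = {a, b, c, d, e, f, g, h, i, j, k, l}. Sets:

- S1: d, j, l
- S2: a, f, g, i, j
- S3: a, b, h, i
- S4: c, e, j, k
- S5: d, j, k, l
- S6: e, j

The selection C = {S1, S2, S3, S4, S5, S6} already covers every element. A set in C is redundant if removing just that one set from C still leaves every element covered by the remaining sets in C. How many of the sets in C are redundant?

3

Drop S1: the rest still cover every element — redundant.
Drop S2: f, g uncovered — not redundant.
Drop S3: b, h uncovered — not redundant.
Drop S4: c uncovered — not redundant.
Drop S5: the rest still cover every element — redundant.
Drop S6: the rest still cover every element — redundant.
3 redundant: S1, S5, S6.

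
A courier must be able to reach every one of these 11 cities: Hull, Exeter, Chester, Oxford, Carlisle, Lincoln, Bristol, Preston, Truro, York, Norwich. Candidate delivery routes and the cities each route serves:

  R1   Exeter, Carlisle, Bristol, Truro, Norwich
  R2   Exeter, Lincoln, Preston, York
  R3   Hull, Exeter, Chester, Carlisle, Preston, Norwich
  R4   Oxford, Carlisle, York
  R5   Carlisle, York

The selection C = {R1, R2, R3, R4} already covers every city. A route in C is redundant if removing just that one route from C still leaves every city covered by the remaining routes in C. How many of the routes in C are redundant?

0

Drop R1: Bristol, Truro uncovered — not redundant.
Drop R2: Lincoln uncovered — not redundant.
Drop R3: Hull, Chester uncovered — not redundant.
Drop R4: Oxford uncovered — not redundant.
None of the routes in C is redundant.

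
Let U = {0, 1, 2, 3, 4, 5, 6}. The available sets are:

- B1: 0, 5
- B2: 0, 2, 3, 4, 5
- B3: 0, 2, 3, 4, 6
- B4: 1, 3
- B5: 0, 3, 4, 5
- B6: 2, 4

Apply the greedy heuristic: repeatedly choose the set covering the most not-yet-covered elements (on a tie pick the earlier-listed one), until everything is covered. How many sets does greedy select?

Pick 1: B2 covers 5 new elements (0, 2, 3, 4, 5).
Pick 2: B3 covers 1 new elements (6).
Pick 3: B4 covers 1 new elements (1).
Greedy uses 3 sets.

3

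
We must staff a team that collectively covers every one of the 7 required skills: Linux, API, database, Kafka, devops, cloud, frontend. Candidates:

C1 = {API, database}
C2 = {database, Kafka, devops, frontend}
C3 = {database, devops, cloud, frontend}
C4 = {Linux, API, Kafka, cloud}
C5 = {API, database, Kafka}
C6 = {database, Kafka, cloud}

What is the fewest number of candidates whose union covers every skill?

2

C2, C4 together cover {Linux, API, database, Kafka, devops, cloud, frontend} — every skill.
No single candidate contains all 7 skills, so 2 is optimal.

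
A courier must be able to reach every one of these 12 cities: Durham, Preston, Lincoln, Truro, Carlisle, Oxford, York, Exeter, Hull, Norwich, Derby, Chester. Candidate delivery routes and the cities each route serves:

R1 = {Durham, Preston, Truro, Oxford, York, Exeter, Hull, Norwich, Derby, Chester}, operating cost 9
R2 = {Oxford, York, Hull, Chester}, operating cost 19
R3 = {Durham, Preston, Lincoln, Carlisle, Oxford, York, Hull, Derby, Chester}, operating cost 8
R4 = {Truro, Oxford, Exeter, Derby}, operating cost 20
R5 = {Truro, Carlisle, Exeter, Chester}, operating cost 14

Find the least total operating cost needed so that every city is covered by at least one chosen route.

R1, R3 cover every city at operating cost 9 + 8 = 17.
Any cover uses at least 2 routes; among all covering selections none totals below 17.

17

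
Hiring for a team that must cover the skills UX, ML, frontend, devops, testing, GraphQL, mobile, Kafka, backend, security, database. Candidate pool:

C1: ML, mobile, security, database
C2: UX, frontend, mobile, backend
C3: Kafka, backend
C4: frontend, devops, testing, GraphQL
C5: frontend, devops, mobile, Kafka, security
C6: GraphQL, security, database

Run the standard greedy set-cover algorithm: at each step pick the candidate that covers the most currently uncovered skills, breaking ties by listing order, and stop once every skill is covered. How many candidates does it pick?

4

Pick 1: C5 covers 5 new skills (frontend, devops, mobile, Kafka, security).
Pick 2: C1 covers 2 new skills (ML, database).
Pick 3: C2 covers 2 new skills (UX, backend).
Pick 4: C4 covers 2 new skills (testing, GraphQL).
Greedy uses 4 candidates.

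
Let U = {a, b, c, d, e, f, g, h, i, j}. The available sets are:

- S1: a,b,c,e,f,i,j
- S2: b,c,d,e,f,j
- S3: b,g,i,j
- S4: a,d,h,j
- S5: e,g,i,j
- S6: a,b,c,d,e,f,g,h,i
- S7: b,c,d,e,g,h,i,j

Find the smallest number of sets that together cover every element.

2

S1, S6 together cover {a, b, c, d, e, f, g, h, i, j} — every element.
No single set contains all 10 elements, so 2 is optimal.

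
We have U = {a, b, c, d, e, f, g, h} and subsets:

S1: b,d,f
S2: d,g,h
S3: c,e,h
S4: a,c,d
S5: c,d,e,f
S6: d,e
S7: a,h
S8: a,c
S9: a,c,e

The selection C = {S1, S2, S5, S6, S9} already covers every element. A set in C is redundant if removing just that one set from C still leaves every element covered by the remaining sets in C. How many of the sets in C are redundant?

Drop S1: b uncovered — not redundant.
Drop S2: g, h uncovered — not redundant.
Drop S5: the rest still cover every element — redundant.
Drop S6: the rest still cover every element — redundant.
Drop S9: a uncovered — not redundant.
2 redundant: S5, S6.

2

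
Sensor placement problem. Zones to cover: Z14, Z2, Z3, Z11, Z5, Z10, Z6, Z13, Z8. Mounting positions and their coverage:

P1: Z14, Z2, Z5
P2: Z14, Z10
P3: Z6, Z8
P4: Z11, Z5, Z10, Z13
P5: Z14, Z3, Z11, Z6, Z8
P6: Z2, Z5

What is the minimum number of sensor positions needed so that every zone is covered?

P1, P4, P5 together cover {Z14, Z2, Z3, Z11, Z5, Z10, Z6, Z13, Z8} — every zone.
No 2 of the 6 sensor positions cover everything (all 15 pairs fall short), so 3 is minimum.

3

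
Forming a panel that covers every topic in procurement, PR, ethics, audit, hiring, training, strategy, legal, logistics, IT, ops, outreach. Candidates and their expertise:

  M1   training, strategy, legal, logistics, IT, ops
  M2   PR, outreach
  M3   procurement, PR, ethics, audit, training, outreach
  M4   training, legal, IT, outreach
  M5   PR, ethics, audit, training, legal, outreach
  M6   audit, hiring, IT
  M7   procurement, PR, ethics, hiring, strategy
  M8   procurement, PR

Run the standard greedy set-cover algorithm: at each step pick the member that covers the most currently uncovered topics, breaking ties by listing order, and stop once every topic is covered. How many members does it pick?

3

Pick 1: M1 covers 6 new topics (training, strategy, legal, logistics, IT, ops).
Pick 2: M3 covers 5 new topics (procurement, PR, ethics, audit, outreach).
Pick 3: M6 covers 1 new topics (hiring).
Greedy uses 3 members.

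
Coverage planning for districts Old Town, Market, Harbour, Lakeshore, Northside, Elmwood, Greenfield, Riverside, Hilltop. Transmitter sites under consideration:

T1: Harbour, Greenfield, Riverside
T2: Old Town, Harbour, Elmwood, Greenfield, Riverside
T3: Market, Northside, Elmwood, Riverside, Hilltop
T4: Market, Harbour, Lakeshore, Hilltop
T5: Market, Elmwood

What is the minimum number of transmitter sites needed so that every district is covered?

3

T2, T3, T4 together cover {Old Town, Market, Harbour, Lakeshore, Northside, Elmwood, Greenfield, Riverside, Hilltop} — every district.
No 2 of the 5 transmitter sites cover everything (all 10 pairs fall short), so 3 is minimum.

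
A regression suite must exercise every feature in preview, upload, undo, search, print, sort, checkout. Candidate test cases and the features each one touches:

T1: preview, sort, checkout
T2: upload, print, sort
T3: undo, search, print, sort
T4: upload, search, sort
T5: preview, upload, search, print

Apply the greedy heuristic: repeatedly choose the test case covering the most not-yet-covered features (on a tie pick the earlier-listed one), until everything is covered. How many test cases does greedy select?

Pick 1: T3 covers 4 new features (undo, search, print, sort).
Pick 2: T1 covers 2 new features (preview, checkout).
Pick 3: T2 covers 1 new features (upload).
Greedy uses 3 test cases.

3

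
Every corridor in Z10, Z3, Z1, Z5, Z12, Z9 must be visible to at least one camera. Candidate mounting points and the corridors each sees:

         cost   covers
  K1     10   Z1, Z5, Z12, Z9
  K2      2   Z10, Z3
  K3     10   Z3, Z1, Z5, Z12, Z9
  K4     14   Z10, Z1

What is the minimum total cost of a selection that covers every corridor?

12

K1, K2 cover every corridor at cost 10 + 2 = 12.
Any cover uses at least 2 camera mounts; among all covering selections none totals below 12.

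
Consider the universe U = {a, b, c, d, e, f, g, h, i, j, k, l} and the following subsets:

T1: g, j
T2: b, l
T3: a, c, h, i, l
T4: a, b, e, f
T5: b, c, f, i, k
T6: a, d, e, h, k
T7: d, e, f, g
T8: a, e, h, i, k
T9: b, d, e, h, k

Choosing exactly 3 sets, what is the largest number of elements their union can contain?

11

Choosing T1, T3, T9 covers {a, b, c, d, e, g, h, i, j, k, l} — 11 elements.
No choice of 3 sets does better; here f is left uncovered.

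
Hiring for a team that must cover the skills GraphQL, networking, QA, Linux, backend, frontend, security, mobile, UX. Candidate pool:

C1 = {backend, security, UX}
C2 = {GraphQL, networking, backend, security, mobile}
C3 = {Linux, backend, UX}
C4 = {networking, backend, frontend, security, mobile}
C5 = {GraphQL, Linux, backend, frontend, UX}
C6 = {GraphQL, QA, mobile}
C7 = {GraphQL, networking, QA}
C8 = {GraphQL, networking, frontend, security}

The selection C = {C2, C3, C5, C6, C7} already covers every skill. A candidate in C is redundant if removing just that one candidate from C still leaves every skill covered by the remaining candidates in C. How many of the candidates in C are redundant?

3

Drop C2: security uncovered — not redundant.
Drop C3: the rest still cover every skill — redundant.
Drop C5: frontend uncovered — not redundant.
Drop C6: the rest still cover every skill — redundant.
Drop C7: the rest still cover every skill — redundant.
3 redundant: C3, C6, C7.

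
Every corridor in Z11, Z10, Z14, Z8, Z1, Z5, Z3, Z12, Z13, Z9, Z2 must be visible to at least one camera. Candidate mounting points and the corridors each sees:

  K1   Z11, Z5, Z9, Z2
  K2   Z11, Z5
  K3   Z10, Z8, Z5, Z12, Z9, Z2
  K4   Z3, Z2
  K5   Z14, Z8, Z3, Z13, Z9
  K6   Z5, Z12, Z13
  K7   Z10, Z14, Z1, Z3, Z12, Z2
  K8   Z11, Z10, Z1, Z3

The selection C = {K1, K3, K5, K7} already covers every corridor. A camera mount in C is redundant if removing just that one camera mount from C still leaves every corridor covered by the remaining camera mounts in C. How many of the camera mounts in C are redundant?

Drop K1: Z11 uncovered — not redundant.
Drop K3: the rest still cover every corridor — redundant.
Drop K5: Z13 uncovered — not redundant.
Drop K7: Z1 uncovered — not redundant.
1 redundant: K3.

1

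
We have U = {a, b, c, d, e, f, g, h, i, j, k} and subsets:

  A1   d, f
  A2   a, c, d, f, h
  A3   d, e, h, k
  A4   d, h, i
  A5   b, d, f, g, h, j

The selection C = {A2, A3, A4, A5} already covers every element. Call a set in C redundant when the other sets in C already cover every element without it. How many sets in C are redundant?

Drop A2: a, c uncovered — not redundant.
Drop A3: e, k uncovered — not redundant.
Drop A4: i uncovered — not redundant.
Drop A5: b, g, j uncovered — not redundant.
None of the sets in C is redundant.

0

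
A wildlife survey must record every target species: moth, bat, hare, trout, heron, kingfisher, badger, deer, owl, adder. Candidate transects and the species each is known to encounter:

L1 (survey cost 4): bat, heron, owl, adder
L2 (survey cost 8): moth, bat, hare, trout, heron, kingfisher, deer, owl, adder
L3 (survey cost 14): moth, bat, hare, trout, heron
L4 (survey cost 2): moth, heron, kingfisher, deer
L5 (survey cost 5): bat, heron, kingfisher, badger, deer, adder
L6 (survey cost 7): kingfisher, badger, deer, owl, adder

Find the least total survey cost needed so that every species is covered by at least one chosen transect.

L2, L5 cover every species at survey cost 8 + 5 = 13.
Any cover uses at least 2 transects; among all covering selections none totals below 13.
Greedy by coverage-per-survey cost would pick L4, L1, L2, L5 for 19 — worse than the optimum 13.

13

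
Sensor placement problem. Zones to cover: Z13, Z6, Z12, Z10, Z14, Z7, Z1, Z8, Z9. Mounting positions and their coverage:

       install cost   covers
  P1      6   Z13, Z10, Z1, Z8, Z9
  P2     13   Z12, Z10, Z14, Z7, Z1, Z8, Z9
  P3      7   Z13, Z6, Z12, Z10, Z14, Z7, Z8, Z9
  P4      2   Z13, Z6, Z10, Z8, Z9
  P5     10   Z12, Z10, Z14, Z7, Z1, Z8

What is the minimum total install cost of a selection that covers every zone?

12

P4, P5 cover every zone at install cost 2 + 10 = 12.
Any cover uses at least 2 sensor positions; among all covering selections none totals below 12.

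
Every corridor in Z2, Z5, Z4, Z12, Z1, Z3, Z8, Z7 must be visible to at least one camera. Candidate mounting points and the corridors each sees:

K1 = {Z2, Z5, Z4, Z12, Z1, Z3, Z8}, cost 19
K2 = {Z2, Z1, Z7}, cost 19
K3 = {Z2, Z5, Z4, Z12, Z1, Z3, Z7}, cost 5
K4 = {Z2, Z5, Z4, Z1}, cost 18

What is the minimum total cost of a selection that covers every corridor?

24

K1, K3 cover every corridor at cost 19 + 5 = 24.
Any cover uses at least 2 camera mounts; among all covering selections none totals below 24.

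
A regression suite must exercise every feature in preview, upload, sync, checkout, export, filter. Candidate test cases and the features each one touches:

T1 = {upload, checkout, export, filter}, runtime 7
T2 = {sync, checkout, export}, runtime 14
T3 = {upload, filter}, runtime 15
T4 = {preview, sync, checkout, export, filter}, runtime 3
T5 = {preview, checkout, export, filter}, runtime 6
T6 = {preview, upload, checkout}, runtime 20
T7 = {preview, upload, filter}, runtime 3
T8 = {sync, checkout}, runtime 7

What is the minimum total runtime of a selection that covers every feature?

6

T4, T7 cover every feature at runtime 3 + 3 = 6.
Any cover uses at least 2 test cases; among all covering selections none totals below 6.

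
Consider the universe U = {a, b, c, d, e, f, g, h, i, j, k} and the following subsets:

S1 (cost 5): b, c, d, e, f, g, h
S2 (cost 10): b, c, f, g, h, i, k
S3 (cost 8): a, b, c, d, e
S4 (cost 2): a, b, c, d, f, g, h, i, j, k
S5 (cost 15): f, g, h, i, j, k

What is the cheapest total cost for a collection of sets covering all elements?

7

S1, S4 cover every element at cost 5 + 2 = 7.
Any cover uses at least 2 sets; among all covering selections none totals below 7.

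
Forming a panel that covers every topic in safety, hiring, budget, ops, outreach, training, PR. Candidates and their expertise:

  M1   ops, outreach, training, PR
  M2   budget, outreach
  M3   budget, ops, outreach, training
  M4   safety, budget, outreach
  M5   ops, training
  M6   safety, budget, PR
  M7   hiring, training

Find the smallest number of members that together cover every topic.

M1, M4, M7 together cover {safety, hiring, budget, ops, outreach, training, PR} — every topic.
No 2 of the 7 members cover everything (all 21 pairs fall short), so 3 is minimum.

3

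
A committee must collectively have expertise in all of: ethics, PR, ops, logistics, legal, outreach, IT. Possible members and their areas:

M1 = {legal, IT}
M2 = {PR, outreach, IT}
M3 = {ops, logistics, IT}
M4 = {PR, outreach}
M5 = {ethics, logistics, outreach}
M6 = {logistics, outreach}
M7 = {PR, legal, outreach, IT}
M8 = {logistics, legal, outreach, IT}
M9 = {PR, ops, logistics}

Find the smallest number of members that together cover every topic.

M1, M5, M9 together cover {ethics, PR, ops, logistics, legal, outreach, IT} — every topic.
No 2 of the 9 members cover everything (all 36 pairs fall short), so 3 is minimum.

3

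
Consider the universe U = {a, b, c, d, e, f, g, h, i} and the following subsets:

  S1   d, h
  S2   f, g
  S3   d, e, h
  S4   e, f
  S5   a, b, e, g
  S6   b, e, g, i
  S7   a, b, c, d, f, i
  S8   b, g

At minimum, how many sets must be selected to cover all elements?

S1, S5, S7 together cover {a, b, c, d, e, f, g, h, i} — every element.
No 2 of the 8 sets cover everything (all 28 pairs fall short), so 3 is minimum.

3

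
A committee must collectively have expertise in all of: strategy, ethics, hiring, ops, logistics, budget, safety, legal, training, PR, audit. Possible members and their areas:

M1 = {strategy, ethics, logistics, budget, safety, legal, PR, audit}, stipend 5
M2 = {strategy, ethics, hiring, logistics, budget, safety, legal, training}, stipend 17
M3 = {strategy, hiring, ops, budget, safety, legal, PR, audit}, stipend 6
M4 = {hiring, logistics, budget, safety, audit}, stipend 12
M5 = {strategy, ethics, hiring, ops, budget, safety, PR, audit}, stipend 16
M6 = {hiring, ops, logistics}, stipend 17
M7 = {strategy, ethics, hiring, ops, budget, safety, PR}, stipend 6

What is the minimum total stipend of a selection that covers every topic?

M2, M3 cover every topic at stipend 17 + 6 = 23.
Any cover uses at least 2 members; among all covering selections none totals below 23.
Greedy by coverage-per-stipend would pick M1, M3, M2 for 28 — worse than the optimum 23.

23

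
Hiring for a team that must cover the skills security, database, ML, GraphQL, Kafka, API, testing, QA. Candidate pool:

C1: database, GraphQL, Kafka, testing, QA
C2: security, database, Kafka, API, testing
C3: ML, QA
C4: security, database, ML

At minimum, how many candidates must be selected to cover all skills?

3

C1, C2, C3 together cover {security, database, ML, GraphQL, Kafka, API, testing, QA} — every skill.
No 2 of the 4 candidates cover everything (all 6 pairs fall short), so 3 is minimum.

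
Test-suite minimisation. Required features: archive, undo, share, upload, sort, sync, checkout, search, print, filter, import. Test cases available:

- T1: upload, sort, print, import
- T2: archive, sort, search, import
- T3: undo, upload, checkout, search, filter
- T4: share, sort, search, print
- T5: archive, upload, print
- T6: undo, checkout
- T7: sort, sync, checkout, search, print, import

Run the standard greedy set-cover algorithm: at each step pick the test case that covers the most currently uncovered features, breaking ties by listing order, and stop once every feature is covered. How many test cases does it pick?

4

Pick 1: T7 covers 6 new features (sort, sync, checkout, search, print, import).
Pick 2: T3 covers 3 new features (undo, upload, filter).
Pick 3: T2 covers 1 new features (archive).
Pick 4: T4 covers 1 new features (share).
Greedy uses 4 test cases.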